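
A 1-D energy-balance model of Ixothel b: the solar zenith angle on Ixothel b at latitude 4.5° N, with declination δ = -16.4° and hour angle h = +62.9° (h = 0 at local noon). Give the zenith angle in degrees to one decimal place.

θ_z = 65.6°

cos θ_z = sin φ sin δ + cos φ cos δ cos h = -0.022152 + 0.435663 = 0.413511.
θ_z = arccos(0.413511) = 65.6°.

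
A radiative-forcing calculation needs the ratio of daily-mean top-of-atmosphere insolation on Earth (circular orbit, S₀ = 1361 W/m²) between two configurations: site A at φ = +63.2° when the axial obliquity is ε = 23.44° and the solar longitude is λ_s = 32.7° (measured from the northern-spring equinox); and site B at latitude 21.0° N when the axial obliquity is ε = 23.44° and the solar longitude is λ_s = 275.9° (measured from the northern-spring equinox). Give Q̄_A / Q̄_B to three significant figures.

— Configuration A (φ=+63.2°):
Solar declination: sin δ = sin ε · sin λ_s = sin 23.44° × sin 32.7° = 0.21490, so δ = +12.410°.
cos H₀ = −tan(+63.2°) tan(+12.410°) = -0.4356, H₀ = 2.0215 rad.
Bracket: H₀ sin φ sin δ + cos φ cos δ sin H₀ = 2.0215×0.89259×0.21490 + 0.45088×0.97664×0.90014 = 0.387759 + 0.396374 = 0.784133.
Q̄ = (S₀/π) × [bracket] = (1361/π) × 0.784133 = 339.70 W/m².
— Configuration B (φ=+21.0°):
Solar declination: sin δ = sin ε · sin λ_s = sin 23.44° × sin 275.9° = -0.39568, so δ = -23.308°.
cos H₀ = −tan(+21.0°) tan(-23.308°) = 0.1654, H₀ = 1.4046 rad.
Bracket: H₀ sin φ sin δ + cos φ cos δ sin H₀ = 1.4046×0.35837×-0.39568 + 0.93358×0.91839×0.98623 = -0.199172 + 0.845584 = 0.646412.
Q̄ = (S₀/π) × [bracket] = (1361/π) × 0.646412 = 280.04 W/m².
Ratio Q̄_A / Q̄_B = 339.70 / 280.04 = 1.213.

Q̄_A / Q̄_B ≈ 1.21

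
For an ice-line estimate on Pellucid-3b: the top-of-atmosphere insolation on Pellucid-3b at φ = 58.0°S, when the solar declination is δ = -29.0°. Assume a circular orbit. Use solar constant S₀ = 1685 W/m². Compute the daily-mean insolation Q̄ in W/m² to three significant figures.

cos H₀ = −tan(-58.0°) tan(-29.000°) = -0.8871, H₀ = 2.6618 rad.
Bracket: H₀ sin φ sin δ + cos φ cos δ sin H₀ = 2.6618×-0.84805×-0.48481 + 0.52992×0.87462×0.46162 = 1.094381 + 0.213951 = 1.308332.
Q̄ = (S₀/π) × [bracket] = (1685/π) × 1.308332 = 701.7 W/m².

Q̄ ≈ 702 W/m²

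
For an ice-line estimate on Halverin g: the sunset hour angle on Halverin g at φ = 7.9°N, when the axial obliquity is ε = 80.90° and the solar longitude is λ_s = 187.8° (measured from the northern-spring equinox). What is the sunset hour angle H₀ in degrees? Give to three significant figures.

Solar declination: sin δ = sin ε · sin λ_s = sin 80.90° × sin 187.8° = -0.13401, so δ = -7.701°.
cos H₀ = −tan φ · tan δ = −tan(+7.9°) × tan(-7.701°) = 0.0188, so H₀ = 1.5520 rad = 88.92°.

H₀ = 88.9°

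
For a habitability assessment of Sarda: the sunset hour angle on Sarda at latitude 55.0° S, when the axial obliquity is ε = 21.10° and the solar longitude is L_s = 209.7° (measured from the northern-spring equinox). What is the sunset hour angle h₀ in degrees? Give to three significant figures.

Solar declination: sin δ = sin ε · sin L_s = sin 21.10° × sin 209.7° = -0.17836, so δ = -10.274°.
cos h₀ = −tan ϕ · tan δ = −tan(-55.0°) × tan(-10.274°) = -0.2589, so h₀ = 1.8327 rad = 105.00°.

h₀ = 105°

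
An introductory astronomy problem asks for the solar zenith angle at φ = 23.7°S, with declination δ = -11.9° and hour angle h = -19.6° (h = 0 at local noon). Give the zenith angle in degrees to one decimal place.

θ_z = 22.0°

cos θ_z = sin φ sin δ + cos φ cos δ cos h = 0.082883 + 0.844068 = 0.926951.
θ_z = arccos(0.926951) = 22.0°.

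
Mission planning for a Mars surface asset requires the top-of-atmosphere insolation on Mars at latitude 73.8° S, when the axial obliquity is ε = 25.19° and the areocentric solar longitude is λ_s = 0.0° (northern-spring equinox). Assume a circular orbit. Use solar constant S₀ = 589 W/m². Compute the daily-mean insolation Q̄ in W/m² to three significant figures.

Q̄ ≈ 52.3 W/m²

sin δ = sin 25.19° × sin 0.0° = 0.00000, so δ = +0.000°.
cos H₀ = −tan(-73.8°) tan(+0.000°) = 0.0000, H₀ = 1.5708 rad.
Bracket: H₀ sin φ sin δ + cos φ cos δ sin H₀ = 1.5708×-0.96029×0.00000 + 0.27899×1.00000×1.00000 = -0.000000 + 0.278990 = 0.278990.
Q̄ = (S₀/π) × [bracket] = (589/π) × 0.278990 = 52.31 W/m².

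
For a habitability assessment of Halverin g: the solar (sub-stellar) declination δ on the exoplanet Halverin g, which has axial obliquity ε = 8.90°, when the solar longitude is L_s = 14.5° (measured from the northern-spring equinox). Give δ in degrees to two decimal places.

sin δ = sin ε · sin L_s = sin 8.90° × sin 14.5° = 0.038736.
δ = arcsin(0.038736) = +2.22°.

δ = +2.22°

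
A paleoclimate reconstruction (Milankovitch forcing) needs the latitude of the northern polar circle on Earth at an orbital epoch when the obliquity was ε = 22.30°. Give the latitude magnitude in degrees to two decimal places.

67.70°

The polar circle is the lowest latitude that experiences at least one full rotation of continuous daylight at the northern-summer solstice; it lies at |φ| = 90° − ε = 90° − 22.30° = 67.70°.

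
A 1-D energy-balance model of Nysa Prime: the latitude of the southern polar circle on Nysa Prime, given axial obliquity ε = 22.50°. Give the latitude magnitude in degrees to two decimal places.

67.50°

The polar circle is the lowest latitude that experiences at least one full rotation of continuous darkness at the northern-summer solstice; it lies at |ϕ| = 90° − ε = 90° − 22.50° = 67.50°.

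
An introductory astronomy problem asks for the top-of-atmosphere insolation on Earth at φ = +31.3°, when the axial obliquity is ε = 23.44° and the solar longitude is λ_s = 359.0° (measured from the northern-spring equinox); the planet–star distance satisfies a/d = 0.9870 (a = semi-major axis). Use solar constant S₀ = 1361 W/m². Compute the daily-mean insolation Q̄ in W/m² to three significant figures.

Q̄ ≈ 358 W/m²

Solar declination: sin δ = sin ε · sin λ_s = sin 23.44° × sin 359.0° = -0.00694, so δ = -0.398°.
cos H₀ = −tan(+31.3°) tan(-0.398°) = 0.0042, H₀ = 1.5666 rad.
Bracket: H₀ sin φ sin δ + cos φ cos δ sin H₀ = 1.5666×0.51952×-0.00694 + 0.85446×0.99998×0.99999 = -0.005648 + 0.854434 = 0.848786.
Inverse-square distance factor (a/d)² = 0.9870² = 0.974169.
Q̄ = (S₀/π) × 0.974169 × [bracket] = (1361/π) × 0.974169 × 0.848786 = 358.2 W/m².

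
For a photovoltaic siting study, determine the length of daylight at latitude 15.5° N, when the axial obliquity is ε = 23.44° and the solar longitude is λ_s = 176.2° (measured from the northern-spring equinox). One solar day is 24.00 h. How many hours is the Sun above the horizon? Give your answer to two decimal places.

12.06 h

Solar declination: sin δ = sin ε · sin λ_s = sin 23.44° × sin 176.2° = 0.02636, so δ = +1.511°.
cos H₀ = −tan φ · tan δ = −tan(+15.5°) × tan(+1.511°) = -0.0073, so H₀ = 1.5781 rad = 90.42°.
Daylight = 2H₀/(2π) × 24.00 h = (1.5781/π) × 24.00 = 12.06 h.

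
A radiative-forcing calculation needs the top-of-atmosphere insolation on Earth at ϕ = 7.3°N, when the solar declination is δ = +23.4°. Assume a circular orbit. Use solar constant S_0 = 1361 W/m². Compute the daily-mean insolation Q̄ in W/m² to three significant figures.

Q̄ ≈ 429 W/m²

cos h₀ = −tan(+7.3°) tan(+23.400°) = -0.0554, h₀ = 1.6263 rad.
Bracket: h₀ sin ϕ sin δ + cos ϕ cos δ sin h₀ = 1.6263×0.12706×0.39715 + 0.99189×0.91775×0.99846 = 0.082066 + 0.908905 = 0.990971.
Q̄ = (S_0/π) × [bracket] = (1361/π) × 0.990971 = 429.3 W/m².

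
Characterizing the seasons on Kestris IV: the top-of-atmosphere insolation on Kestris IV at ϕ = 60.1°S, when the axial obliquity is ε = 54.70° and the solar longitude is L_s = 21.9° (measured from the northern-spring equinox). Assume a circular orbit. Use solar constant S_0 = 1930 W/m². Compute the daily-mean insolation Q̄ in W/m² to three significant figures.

Q̄ ≈ 83.4 W/m²

Solar declination: sin δ = sin ε · sin L_s = sin 54.70° × sin 21.9° = 0.30441, so δ = +17.723°.
cos h₀ = −tan(-60.1°) tan(+17.723°) = 0.5558, h₀ = 0.9815 rad.
Bracket: h₀ sin ϕ sin δ + cos ϕ cos δ sin h₀ = 0.9815×-0.86690×0.30441 + 0.49849×0.95254×0.83134 = -0.259011 + 0.394747 = 0.135736.
Q̄ = (S_0/π) × [bracket] = (1930/π) × 0.135736 = 83.39 W/m².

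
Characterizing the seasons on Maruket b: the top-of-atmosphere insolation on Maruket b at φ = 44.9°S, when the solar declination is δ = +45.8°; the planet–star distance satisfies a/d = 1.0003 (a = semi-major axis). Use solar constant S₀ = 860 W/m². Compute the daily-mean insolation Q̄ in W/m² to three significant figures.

Q̄ ≈ 0.00 W/m²

cos H₀ = −tan(-44.9°) tan(+45.800°) = 1.0247 ≥ 1 ⇒ polar night, H₀ = 0 and Q̄ = 0.
Inverse-square distance factor (a/d)² = 1.0003² = 1.000600.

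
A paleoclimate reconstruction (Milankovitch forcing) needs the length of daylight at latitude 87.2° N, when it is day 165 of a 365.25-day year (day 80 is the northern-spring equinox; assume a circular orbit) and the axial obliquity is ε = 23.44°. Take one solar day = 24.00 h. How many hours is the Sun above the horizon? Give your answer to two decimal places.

Solar longitude: L_s = 360° × (165 − 80)/365.25 = 83.778°.
sin δ = sin 23.44° × sin 83.778° = 0.39545, so δ = +23.294°.
Sunrise equation: cos h₀ = −tan ϕ · tan δ = -8.8030 ≤ −1, so the Sun never sets (polar day) and h₀ = π.
Daylight = 2h₀/(2π) × 24.00 h = (3.1416/π) × 24.00 = 24.00 h.

24.00 h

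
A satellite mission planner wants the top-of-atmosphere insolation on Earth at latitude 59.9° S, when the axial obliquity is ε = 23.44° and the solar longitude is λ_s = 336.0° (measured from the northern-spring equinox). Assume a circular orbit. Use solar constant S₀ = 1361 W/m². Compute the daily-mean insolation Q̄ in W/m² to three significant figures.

Solar declination: sin δ = sin ε · sin λ_s = sin 23.44° × sin 336.0° = -0.16180, so δ = -9.311°.
cos H₀ = −tan(-59.9°) tan(-9.311°) = -0.2828, H₀ = 1.8575 rad.
Bracket: H₀ sin φ sin δ + cos φ cos δ sin H₀ = 1.8575×-0.86515×-0.16180 + 0.50151×0.98682×0.95917 = 0.260015 + 0.474693 = 0.734708.
Q̄ = (S₀/π) × [bracket] = (1361/π) × 0.734708 = 318.3 W/m².

Q̄ ≈ 318 W/m²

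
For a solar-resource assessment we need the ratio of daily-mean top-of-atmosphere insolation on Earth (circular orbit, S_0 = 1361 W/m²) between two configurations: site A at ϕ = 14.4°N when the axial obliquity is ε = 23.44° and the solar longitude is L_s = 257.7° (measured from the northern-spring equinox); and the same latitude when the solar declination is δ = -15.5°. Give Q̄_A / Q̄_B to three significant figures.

Q̄_A / Q̄_B ≈ 0.897

— Configuration A (ϕ=+14.4°):
Solar declination: sin δ = sin ε · sin L_s = sin 23.44° × sin 257.7° = -0.38866, so δ = -22.871°.
cos h₀ = −tan(+14.4°) tan(-22.871°) = 0.1083, h₀ = 1.4623 rad.
Bracket: h₀ sin ϕ sin δ + cos ϕ cos δ sin h₀ = 1.4623×0.24869×-0.38866 + 0.96858×0.92138×0.99412 = -0.141340 + 0.887183 = 0.745843.
Q̄ = (S_0/π) × [bracket] = (1361/π) × 0.745843 = 323.11 W/m².
— Configuration B (ϕ=+14.4°):
cos h₀ = −tan(+14.4°) tan(-15.500°) = 0.0712, h₀ = 1.4995 rad.
Bracket: h₀ sin ϕ sin δ + cos ϕ cos δ sin h₀ = 1.4995×0.24869×-0.26724 + 0.96858×0.96363×0.99746 = -0.099657 + 0.930982 = 0.831325.
Q̄ = (S_0/π) × [bracket] = (1361/π) × 0.831325 = 360.15 W/m².
Ratio Q̄_A / Q̄_B = 323.11 / 360.15 = 0.8972.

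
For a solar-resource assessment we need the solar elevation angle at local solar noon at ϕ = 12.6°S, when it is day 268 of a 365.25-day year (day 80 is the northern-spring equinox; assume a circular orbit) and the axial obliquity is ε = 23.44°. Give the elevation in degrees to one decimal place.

79.5°

Solar longitude: L_s = 360° × (268 − 80)/365.25 = 185.298°.
sin δ = sin 23.44° × sin 185.298° = -0.03673, so δ = -2.105°.
At local noon the hour angle is zero, so the zenith angle equals |ϕ − δ| = |-12.6° − (-2.105°)| = 10.495°.
Elevation = 90° − 10.495° = 79.5°.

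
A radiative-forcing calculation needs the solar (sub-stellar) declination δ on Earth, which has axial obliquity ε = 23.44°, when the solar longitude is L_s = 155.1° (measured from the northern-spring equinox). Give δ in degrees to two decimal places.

sin δ = sin ε · sin L_s = sin 23.44° × sin 155.1° = 0.167483.
δ = arcsin(0.167483) = +9.64°.

δ = +9.64°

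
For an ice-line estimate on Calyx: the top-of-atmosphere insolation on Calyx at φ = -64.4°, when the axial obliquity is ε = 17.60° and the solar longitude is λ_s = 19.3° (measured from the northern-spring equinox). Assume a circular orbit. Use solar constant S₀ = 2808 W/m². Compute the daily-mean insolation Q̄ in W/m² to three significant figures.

Solar declination: sin δ = sin ε · sin λ_s = sin 17.60° × sin 19.3° = 0.09994, so δ = +5.736°.
cos H₀ = −tan(-64.4°) tan(+5.736°) = 0.2096, H₀ = 1.3596 rad.
Bracket: H₀ sin φ sin δ + cos φ cos δ sin H₀ = 1.3596×-0.90183×0.09994 + 0.43209×0.99499×0.97778 = -0.122539 + 0.420372 = 0.297833.
Q̄ = (S₀/π) × [bracket] = (2808/π) × 0.297833 = 266.2 W/m².

Q̄ ≈ 266 W/m²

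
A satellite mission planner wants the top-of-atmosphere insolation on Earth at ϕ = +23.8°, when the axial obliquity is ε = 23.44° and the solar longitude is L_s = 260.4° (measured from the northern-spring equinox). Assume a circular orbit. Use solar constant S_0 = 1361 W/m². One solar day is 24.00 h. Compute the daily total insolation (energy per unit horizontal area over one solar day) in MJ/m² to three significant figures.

Solar declination: sin δ = sin ε · sin L_s = sin 23.44° × sin 260.4° = -0.39222, so δ = -23.093°.
cos h₀ = −tan(+23.8°) tan(-23.093°) = 0.1881, h₀ = 1.3816 rad.
Bracket: h₀ sin ϕ sin δ + cos ϕ cos δ sin h₀ = 1.3816×0.40355×-0.39222 + 0.91496×0.91987×0.98216 = -0.218680 + 0.826629 = 0.607949.
Q̄ = (S_0/π) × [bracket] = (1361/π) × 0.607949 = 263.38 W/m².
Daily total = Q̄ × 24.00 h × 3600 s/h = 263.38 × 24.00 × 3600 / 10⁶ = 22.76 MJ/m².

22.8 MJ/m²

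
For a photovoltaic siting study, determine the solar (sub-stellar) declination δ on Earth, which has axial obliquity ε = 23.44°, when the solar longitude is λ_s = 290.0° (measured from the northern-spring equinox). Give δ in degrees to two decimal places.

δ = -21.95°

sin δ = sin ε · sin λ_s = sin 23.44° × sin 290.0° = -0.373799.
δ = arcsin(-0.373799) = -21.95°.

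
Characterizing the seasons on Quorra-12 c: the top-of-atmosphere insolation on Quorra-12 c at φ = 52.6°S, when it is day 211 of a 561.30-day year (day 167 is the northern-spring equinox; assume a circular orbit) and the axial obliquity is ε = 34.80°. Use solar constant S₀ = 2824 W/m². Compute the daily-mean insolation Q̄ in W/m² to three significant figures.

Q̄ ≈ 259 W/m²

Solar longitude: λ_s = 360° × (211 − 167)/561.30 = 28.220°.
sin δ = sin 34.80° × sin 28.220° = 0.26987, so δ = +15.656°.
cos H₀ = −tan(-52.6°) tan(+15.656°) = 0.3666, H₀ = 1.1955 rad.
Bracket: H₀ sin φ sin δ + cos φ cos δ sin H₀ = 1.1955×-0.79441×0.26987 + 0.60738×0.96290×0.93039 = -0.256300 + 0.544135 = 0.287835.
Q̄ = (S₀/π) × [bracket] = (2824/π) × 0.287835 = 258.7 W/m².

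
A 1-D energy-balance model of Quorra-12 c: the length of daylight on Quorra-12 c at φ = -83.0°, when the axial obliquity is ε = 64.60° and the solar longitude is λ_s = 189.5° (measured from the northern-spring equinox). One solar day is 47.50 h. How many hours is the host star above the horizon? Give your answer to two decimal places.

47.50 h

Solar declination: sin δ = sin ε · sin λ_s = sin 64.60° × sin 189.5° = -0.14909, so δ = -8.574°.
Sunrise equation: cos H₀ = −tan φ · tan δ = -1.2280 ≤ −1, so the host star never sets (polar day) and H₀ = π.
Daylight = 2H₀/(2π) × 47.50 h = (3.1416/π) × 47.50 = 47.50 h.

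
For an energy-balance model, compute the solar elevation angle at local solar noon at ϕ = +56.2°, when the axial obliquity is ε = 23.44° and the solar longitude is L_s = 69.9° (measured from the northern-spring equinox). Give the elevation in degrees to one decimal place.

55.7°

Solar declination: sin δ = sin ε · sin L_s = sin 23.44° × sin 69.9° = 0.37356, so δ = +21.935°.
At local noon the hour angle is zero, so the zenith angle equals |ϕ − δ| = |+56.2° − (+21.935°)| = 34.265°.
Elevation = 90° − 34.265° = 55.7°.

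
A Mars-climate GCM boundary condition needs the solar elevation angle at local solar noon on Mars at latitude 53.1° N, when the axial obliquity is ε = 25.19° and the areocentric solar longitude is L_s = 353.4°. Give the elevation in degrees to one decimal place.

sin δ = sin 25.19° × sin 353.4° = -0.04892, so δ = -2.804°.
At local noon the hour angle is zero, so the zenith angle equals |ϕ − δ| = |+53.1° − (-2.804°)| = 55.904°.
Elevation = 90° − 55.904° = 34.1°.

34.1°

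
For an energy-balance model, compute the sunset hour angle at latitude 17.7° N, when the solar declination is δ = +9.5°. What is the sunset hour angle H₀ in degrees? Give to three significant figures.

H₀ = 93.1°

cos H₀ = −tan φ · tan δ = −tan(+17.7°) × tan(+9.500°) = -0.0534, so H₀ = 1.6242 rad = 93.06°.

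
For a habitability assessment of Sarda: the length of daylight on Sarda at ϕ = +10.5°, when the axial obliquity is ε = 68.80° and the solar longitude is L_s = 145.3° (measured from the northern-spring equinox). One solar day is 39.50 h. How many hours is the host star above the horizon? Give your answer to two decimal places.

21.21 h

Solar declination: sin δ = sin ε · sin L_s = sin 68.80° × sin 145.3° = 0.53075, so δ = +32.056°.
cos h₀ = −tan ϕ · tan δ = −tan(+10.5°) × tan(+32.056°) = -0.1161, so h₀ = 1.6871 rad = 96.67°.
Daylight = 2h₀/(2π) × 39.50 h = (1.6871/π) × 39.50 = 21.21 h.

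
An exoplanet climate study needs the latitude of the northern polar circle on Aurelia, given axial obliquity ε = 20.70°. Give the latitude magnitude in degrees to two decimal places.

69.30°

The polar circle is the lowest latitude that experiences at least one full rotation of continuous daylight at the northern-summer solstice; it lies at |φ| = 90° − ε = 90° − 20.70° = 69.30°.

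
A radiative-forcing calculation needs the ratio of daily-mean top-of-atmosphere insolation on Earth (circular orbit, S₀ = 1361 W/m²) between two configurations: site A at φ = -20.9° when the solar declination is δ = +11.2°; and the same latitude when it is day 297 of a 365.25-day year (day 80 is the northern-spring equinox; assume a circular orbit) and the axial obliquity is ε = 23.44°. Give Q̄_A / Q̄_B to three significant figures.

— Configuration A (φ=-20.9°):
cos H₀ = −tan(-20.9°) tan(+11.200°) = 0.0756, H₀ = 1.4951 rad.
Bracket: H₀ sin φ sin δ + cos φ cos δ sin H₀ = 1.4951×-0.35674×0.19423 + 0.93420×0.98096×0.99714 = -0.103595 + 0.913792 = 0.810197.
Q̄ = (S₀/π) × [bracket] = (1361/π) × 0.810197 = 350.99 W/m².
— Configuration B (φ=-20.9°):
Solar longitude: λ_s = 360° × (297 − 80)/365.25 = 213.881°.
sin δ = sin 23.44° × sin 213.881° = -0.22175, so δ = -12.812°.
cos H₀ = −tan(-20.9°) tan(-12.812°) = -0.0868, H₀ = 1.6577 rad.
Bracket: H₀ sin φ sin δ + cos φ cos δ sin H₀ = 1.6577×-0.35674×-0.22175 + 0.93420×0.97510×0.99622 = 0.131136 + 0.907495 = 1.038631.
Q̄ = (S₀/π) × [bracket] = (1361/π) × 1.038631 = 449.96 W/m².
Ratio Q̄_A / Q̄_B = 350.99 / 449.96 = 0.7800.

Q̄_A / Q̄_B ≈ 0.780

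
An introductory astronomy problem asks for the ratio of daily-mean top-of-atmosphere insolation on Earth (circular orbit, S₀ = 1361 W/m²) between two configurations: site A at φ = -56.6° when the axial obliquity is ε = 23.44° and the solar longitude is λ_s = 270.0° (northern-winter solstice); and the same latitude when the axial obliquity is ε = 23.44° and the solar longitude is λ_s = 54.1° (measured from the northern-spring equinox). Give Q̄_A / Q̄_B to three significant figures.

— Configuration A (φ=-56.6°):
Solar declination: sin δ = sin ε · sin λ_s = sin 23.44° × sin 270.0° = -0.39779, so δ = -23.440°.
cos H₀ = −tan(-56.6°) tan(-23.440°) = -0.6575, H₀ = 2.2883 rad.
Bracket: H₀ sin φ sin δ + cos φ cos δ sin H₀ = 2.2883×-0.83485×-0.39779 + 0.55048×0.91748×0.75342 = 0.759933 + 0.380518 = 1.140451.
Q̄ = (S₀/π) × [bracket] = (1361/π) × 1.140451 = 494.07 W/m².
— Configuration B (φ=-56.6°):
Solar declination: sin δ = sin ε · sin λ_s = sin 23.44° × sin 54.1° = 0.32223, so δ = +18.798°.
cos H₀ = −tan(-56.6°) tan(+18.798°) = 0.5162, H₀ = 1.0284 rad.
Bracket: H₀ sin φ sin δ + cos φ cos δ sin H₀ = 1.0284×-0.83485×0.32223 + 0.55048×0.94666×0.85646 = -0.276654 + 0.446316 = 0.169662.
Q̄ = (S₀/π) × [bracket] = (1361/π) × 0.169662 = 73.501 W/m².
Ratio Q̄_A / Q̄_B = 494.07 / 73.501 = 6.722.

Q̄_A / Q̄_B ≈ 6.72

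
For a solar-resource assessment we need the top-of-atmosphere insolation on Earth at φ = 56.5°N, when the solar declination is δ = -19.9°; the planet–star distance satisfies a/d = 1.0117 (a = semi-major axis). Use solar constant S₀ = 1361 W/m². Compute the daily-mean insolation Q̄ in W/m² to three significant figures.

Q̄ ≈ 67.8 W/m²

cos H₀ = −tan(+56.5°) tan(-19.900°) = 0.5469, H₀ = 0.9921 rad.
Bracket: H₀ sin φ sin δ + cos φ cos δ sin H₀ = 0.9921×0.83389×-0.34038 + 0.55194×0.94029×0.83719 = -0.281597 + 0.434488 = 0.152891.
Inverse-square distance factor (a/d)² = 1.0117² = 1.023537.
Q̄ = (S₀/π) × 1.023537 × [bracket] = (1361/π) × 1.023537 × 0.152891 = 67.79 W/m².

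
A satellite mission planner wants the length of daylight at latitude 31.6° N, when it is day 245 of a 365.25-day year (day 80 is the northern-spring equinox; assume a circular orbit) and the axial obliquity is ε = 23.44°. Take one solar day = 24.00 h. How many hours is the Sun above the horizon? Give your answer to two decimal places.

Solar longitude: λ_s = 360° × (245 − 80)/365.25 = 162.628°.
sin δ = sin 23.44° × sin 162.628° = 0.11877, so δ = +6.821°.
cos H₀ = −tan φ · tan δ = −tan(+31.6°) × tan(+6.821°) = -0.0736, so H₀ = 1.6444 rad = 94.22°.
Daylight = 2H₀/(2π) × 24.00 h = (1.6444/π) × 24.00 = 12.56 h.

12.56 h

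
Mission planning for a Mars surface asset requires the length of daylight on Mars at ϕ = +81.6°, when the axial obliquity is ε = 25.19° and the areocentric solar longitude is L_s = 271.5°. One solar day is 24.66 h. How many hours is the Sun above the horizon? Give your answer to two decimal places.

0.00 h

sin δ = sin 25.19° × sin 271.5° = -0.42548, so δ = -25.181°.
cos h₀ = −tan ϕ · tan δ = 3.1839 ≥ 1, so the Sun never rises (polar night) and h₀ = 0.
Daylight = 2h₀/(2π) × 24.66 h = (0.0000/π) × 24.66 = 0.00 h.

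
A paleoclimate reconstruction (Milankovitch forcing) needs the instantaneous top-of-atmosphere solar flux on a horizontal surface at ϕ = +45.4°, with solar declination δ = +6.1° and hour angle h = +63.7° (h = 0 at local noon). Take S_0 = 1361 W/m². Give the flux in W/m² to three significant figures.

cos θ_z = sin ϕ sin δ + cos ϕ cos δ cos h = 0.075663 + 0.309342 = 0.385005.
Flux = S_0 · cos θ_z = 1361 × 0.385005 = 524.0 W/m².

524 W/m²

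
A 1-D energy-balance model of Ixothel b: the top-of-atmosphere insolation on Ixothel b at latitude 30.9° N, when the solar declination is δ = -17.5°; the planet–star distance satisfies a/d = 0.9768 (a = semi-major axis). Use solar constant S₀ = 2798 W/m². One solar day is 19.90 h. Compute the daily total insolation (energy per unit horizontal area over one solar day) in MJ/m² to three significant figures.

35.9 MJ/m²

cos H₀ = −tan(+30.9°) tan(-17.500°) = 0.1887, H₀ = 1.3810 rad.
Bracket: H₀ sin φ sin δ + cos φ cos δ sin H₀ = 1.3810×0.51354×-0.30071 + 0.85806×0.95372×0.98203 = -0.213263 + 0.803643 = 0.590380.
Inverse-square distance factor (a/d)² = 0.9768² = 0.954138.
Q̄ = (S₀/π) × 0.954138 × [bracket] = (2798/π) × 0.954138 × 0.590380 = 501.70 W/m².
Daily total = Q̄ × 19.90 h × 3600 s/h = 501.70 × 19.90 × 3600 / 10⁶ = 35.94 MJ/m².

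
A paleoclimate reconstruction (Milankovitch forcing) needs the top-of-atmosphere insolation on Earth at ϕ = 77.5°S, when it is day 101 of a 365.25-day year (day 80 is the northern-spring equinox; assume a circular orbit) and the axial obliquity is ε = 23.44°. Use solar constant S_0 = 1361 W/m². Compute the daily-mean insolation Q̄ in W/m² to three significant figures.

Q̄ ≈ 19.2 W/m²

Solar longitude: L_s = 360° × (101 − 80)/365.25 = 20.698°.
sin δ = sin 23.44° × sin 20.698° = 0.14060, so δ = +8.082°.
cos h₀ = −tan(-77.5°) tan(+8.082°) = 0.6406, h₀ = 0.8756 rad.
Bracket: h₀ sin ϕ sin δ + cos ϕ cos δ sin h₀ = 0.8756×-0.97630×0.14060 + 0.21644×0.99007×0.76792 = -0.120192 + 0.164558 = 0.044366.
Q̄ = (S_0/π) × [bracket] = (1361/π) × 0.044366 = 19.22 W/m².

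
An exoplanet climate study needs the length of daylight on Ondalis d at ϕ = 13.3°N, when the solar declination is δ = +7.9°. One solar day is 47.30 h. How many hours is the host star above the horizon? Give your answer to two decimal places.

24.14 h

cos h₀ = −tan ϕ · tan δ = −tan(+13.3°) × tan(+7.900°) = -0.0328, so h₀ = 1.6036 rad = 91.88°.
Daylight = 2h₀/(2π) × 47.30 h = (1.6036/π) × 47.30 = 24.14 h.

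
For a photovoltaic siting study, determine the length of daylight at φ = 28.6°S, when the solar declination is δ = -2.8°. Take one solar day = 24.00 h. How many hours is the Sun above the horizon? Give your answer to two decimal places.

12.20 h

cos H₀ = −tan φ · tan δ = −tan(-28.6°) × tan(-2.800°) = -0.0267, so H₀ = 1.5975 rad = 91.53°.
Daylight = 2H₀/(2π) × 24.00 h = (1.5975/π) × 24.00 = 12.20 h.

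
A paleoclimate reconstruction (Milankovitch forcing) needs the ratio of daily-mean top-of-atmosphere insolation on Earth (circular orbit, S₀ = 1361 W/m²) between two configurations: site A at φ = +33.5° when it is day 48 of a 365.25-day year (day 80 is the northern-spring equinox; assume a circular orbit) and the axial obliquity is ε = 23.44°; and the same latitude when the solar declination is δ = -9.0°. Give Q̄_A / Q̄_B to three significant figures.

Q̄_A / Q̄_B ≈ 0.929

— Configuration A (φ=+33.5°):
Solar longitude: λ_s = 360° × (48 − 80)/365.25 = -31.540°, i.e. -31.540° + 360° = 328.460°.
sin δ = sin 23.44° × sin 328.460° = -0.20808, so δ = -12.010°.
cos H₀ = −tan(+33.5°) tan(-12.010°) = 0.1408, H₀ = 1.4295 rad.
Bracket: H₀ sin φ sin δ + cos φ cos δ sin H₀ = 1.4295×0.55194×-0.20808 + 0.83389×0.97811×0.99004 = -0.164175 + 0.807512 = 0.643337.
Q̄ = (S₀/π) × [bracket] = (1361/π) × 0.643337 = 278.71 W/m².
— Configuration B (φ=+33.5°):
cos H₀ = −tan(+33.5°) tan(-9.000°) = 0.1048, H₀ = 1.4658 rad.
Bracket: H₀ sin φ sin δ + cos φ cos δ sin H₀ = 1.4658×0.55194×-0.15643 + 0.83389×0.98769×0.99449 = -0.126557 + 0.819087 = 0.692530.
Q̄ = (S₀/π) × [bracket] = (1361/π) × 0.692530 = 300.02 W/m².
Ratio Q̄_A / Q̄_B = 278.71 / 300.02 = 0.9290.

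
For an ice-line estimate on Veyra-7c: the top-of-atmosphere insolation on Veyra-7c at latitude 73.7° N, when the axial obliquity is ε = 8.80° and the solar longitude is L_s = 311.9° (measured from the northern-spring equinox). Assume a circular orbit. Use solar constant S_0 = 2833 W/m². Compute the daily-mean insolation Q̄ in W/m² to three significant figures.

Solar declination: sin δ = sin ε · sin L_s = sin 8.80° × sin 311.9° = -0.11387, so δ = -6.538°.
cos h₀ = −tan(+73.7°) tan(-6.538°) = 0.3920, h₀ = 1.1680 rad.
Bracket: h₀ sin ϕ sin δ + cos ϕ cos δ sin h₀ = 1.1680×0.95981×-0.11387 + 0.28067×0.99350×0.91999 = -0.127655 + 0.256535 = 0.128880.
Q̄ = (S_0/π) × [bracket] = (2833/π) × 0.128880 = 116.2 W/m².

Q̄ ≈ 116 W/m²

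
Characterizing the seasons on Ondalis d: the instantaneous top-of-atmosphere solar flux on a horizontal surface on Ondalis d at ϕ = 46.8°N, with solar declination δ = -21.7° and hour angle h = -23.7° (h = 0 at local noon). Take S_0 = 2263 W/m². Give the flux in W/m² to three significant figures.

cos θ_z = sin ϕ sin δ + cos ϕ cos δ cos h = -0.269534 + 0.582393 = 0.312859.
Flux = S_0 · cos θ_z = 2263 × 0.312859 = 708.0 W/m².

708 W/m²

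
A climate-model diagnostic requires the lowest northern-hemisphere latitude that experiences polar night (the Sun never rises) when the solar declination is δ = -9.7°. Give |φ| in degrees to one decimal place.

|φ| = 80.3°

Polar night requires cos H₀ = −tan φ tan δ ≥ 1, i.e. tan φ tan δ ≤ −1.
The boundary is |tan φ| · |tan δ| = 1, so |φ| = 90° − |δ| = 90° − 9.7° = 80.3° in the northern hemisphere.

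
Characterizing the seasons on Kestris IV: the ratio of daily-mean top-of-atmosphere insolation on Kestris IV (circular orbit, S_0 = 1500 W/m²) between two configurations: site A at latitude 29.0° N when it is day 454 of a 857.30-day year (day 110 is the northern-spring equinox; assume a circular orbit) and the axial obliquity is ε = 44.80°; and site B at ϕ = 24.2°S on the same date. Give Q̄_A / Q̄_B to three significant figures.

— Configuration A (ϕ=+29.0°):
Solar longitude: L_s = 360° × (454 − 110)/857.30 = 144.454°.
sin δ = sin 44.80° × sin 144.454° = 0.40965, so δ = +24.183°.
cos h₀ = −tan(+29.0°) tan(+24.183°) = -0.2489, h₀ = 1.8224 rad.
Bracket: h₀ sin ϕ sin δ + cos ϕ cos δ sin h₀ = 1.8224×0.48481×0.40965 + 0.87462×0.91224×0.96853 = 0.361933 + 0.772755 = 1.134688.
Q̄ = (S_0/π) × [bracket] = (1500/π) × 1.134688 = 541.77 W/m².
— Configuration B (ϕ=-24.2°):
cos h₀ = −tan(-24.2°) tan(+24.183°) = 0.2018, h₀ = 1.3676 rad.
Bracket: h₀ sin ϕ sin δ + cos ϕ cos δ sin h₀ = 1.3676×-0.40992×0.40965 + 0.91212×0.91224×0.97942 = -0.229652 + 0.814948 = 0.585296.
Q̄ = (S_0/π) × [bracket] = (1500/π) × 0.585296 = 279.46 W/m².
Ratio Q̄_A / Q̄_B = 541.77 / 279.46 = 1.939.

Q̄_A / Q̄_B ≈ 1.94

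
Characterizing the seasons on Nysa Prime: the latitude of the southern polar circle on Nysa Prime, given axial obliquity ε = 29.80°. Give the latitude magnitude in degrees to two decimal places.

The polar circle is the lowest latitude that experiences at least one full rotation of continuous darkness at the northern-summer solstice; it lies at |φ| = 90° − ε = 90° − 29.80° = 60.20°.

60.20°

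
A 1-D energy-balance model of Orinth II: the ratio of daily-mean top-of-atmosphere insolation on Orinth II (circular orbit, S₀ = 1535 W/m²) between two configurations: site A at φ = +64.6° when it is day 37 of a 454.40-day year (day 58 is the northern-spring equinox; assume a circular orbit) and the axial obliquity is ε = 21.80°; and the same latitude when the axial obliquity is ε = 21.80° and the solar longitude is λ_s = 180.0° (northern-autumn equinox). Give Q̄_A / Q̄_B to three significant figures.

— Configuration A (φ=+64.6°):
Solar longitude: λ_s = 360° × (37 − 58)/454.40 = -16.637°, i.e. -16.637° + 360° = 343.363°.
sin δ = sin 21.80° × sin 343.363° = -0.10633, so δ = -6.104°.
cos H₀ = −tan(+64.6°) tan(-6.104°) = 0.2252, H₀ = 1.3436 rad.
Bracket: H₀ sin φ sin δ + cos φ cos δ sin H₀ = 1.3436×0.90334×-0.10633 + 0.42894×0.99433×0.97431 = -0.129056 + 0.415551 = 0.286495.
Q̄ = (S₀/π) × [bracket] = (1535/π) × 0.286495 = 139.98 W/m².
— Configuration B (φ=+64.6°):
Solar declination: sin δ = sin ε · sin λ_s = sin 21.80° × sin 180.0° = 0.00000, so δ = +0.000°.
cos H₀ = −tan(+64.6°) tan(+0.000°) = -0.0000, H₀ = 1.5708 rad.
Bracket: H₀ sin φ sin δ + cos φ cos δ sin H₀ = 1.5708×0.90334×0.00000 + 0.42894×1.00000×1.00000 = 0.000000 + 0.428940 = 0.428940.
Q̄ = (S₀/π) × [bracket] = (1535/π) × 0.428940 = 209.58 W/m².
Ratio Q̄_A / Q̄_B = 139.98 / 209.58 = 0.6679.

Q̄_A / Q̄_B ≈ 0.668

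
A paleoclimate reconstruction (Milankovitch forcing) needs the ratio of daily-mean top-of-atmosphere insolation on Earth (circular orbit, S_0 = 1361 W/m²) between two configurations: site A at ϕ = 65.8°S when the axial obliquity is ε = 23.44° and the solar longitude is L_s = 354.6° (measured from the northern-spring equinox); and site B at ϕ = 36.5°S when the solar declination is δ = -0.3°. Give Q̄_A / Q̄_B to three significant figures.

— Configuration A (ϕ=-65.8°):
Solar declination: sin δ = sin ε · sin L_s = sin 23.44° × sin 354.6° = -0.03744, so δ = -2.145°.
cos h₀ = −tan(-65.8°) tan(-2.145°) = -0.0834, h₀ = 1.6542 rad.
Bracket: h₀ sin ϕ sin δ + cos ϕ cos δ sin h₀ = 1.6542×-0.91212×-0.03744 + 0.40992×0.99930×0.99652 = 0.056491 + 0.408208 = 0.464699.
Q̄ = (S_0/π) × [bracket] = (1361/π) × 0.464699 = 201.32 W/m².
— Configuration B (ϕ=-36.5°):
cos h₀ = −tan(-36.5°) tan(-0.300°) = -0.0039, h₀ = 1.5747 rad.
Bracket: h₀ sin ϕ sin δ + cos ϕ cos δ sin h₀ = 1.5747×-0.59482×-0.00524 + 0.80386×0.99999×0.99999 = 0.004908 + 0.803844 = 0.808752.
Q̄ = (S_0/π) × [bracket] = (1361/π) × 0.808752 = 350.37 W/m².
Ratio Q̄_A / Q̄_B = 201.32 / 350.37 = 0.5746.

Q̄_A / Q̄_B ≈ 0.575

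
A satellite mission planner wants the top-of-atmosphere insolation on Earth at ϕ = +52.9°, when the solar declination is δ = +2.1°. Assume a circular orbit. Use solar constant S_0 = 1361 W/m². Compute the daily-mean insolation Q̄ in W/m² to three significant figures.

Q̄ ≈ 281 W/m²

cos h₀ = −tan(+52.9°) tan(+2.100°) = -0.0485, h₀ = 1.6193 rad.
Bracket: h₀ sin ϕ sin δ + cos ϕ cos δ sin h₀ = 1.6193×0.79758×0.03664 + 0.60321×0.99933×0.99882 = 0.047321 + 0.602095 = 0.649416.
Q̄ = (S_0/π) × [bracket] = (1361/π) × 0.649416 = 281.3 W/m².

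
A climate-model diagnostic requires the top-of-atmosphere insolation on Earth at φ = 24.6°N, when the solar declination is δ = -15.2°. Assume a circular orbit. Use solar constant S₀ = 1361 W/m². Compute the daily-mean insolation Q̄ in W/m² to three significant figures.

cos H₀ = −tan(+24.6°) tan(-15.200°) = 0.1244, H₀ = 1.4461 rad.
Bracket: H₀ sin φ sin δ + cos φ cos δ sin H₀ = 1.4461×0.41628×-0.26219 + 0.90924×0.96502×0.99223 = -0.157834 + 0.870617 = 0.712783.
Q̄ = (S₀/π) × [bracket] = (1361/π) × 0.712783 = 308.8 W/m².

Q̄ ≈ 309 W/m²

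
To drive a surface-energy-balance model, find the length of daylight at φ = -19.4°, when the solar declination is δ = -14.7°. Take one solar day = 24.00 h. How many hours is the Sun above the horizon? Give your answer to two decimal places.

cos H₀ = −tan φ · tan δ = −tan(-19.4°) × tan(-14.700°) = -0.0924, so H₀ = 1.6633 rad = 95.30°.
Daylight = 2H₀/(2π) × 24.00 h = (1.6633/π) × 24.00 = 12.71 h.

12.71 h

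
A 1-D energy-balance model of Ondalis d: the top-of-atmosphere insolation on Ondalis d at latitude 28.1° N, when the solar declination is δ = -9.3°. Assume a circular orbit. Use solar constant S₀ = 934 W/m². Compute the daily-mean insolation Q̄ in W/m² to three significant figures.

Q̄ ≈ 224 W/m²

cos H₀ = −tan(+28.1°) tan(-9.300°) = 0.0874, H₀ = 1.4832 rad.
Bracket: H₀ sin φ sin δ + cos φ cos δ sin H₀ = 1.4832×0.47101×-0.16160 + 0.88213×0.98686×0.99617 = -0.112894 + 0.867205 = 0.754311.
Q̄ = (S₀/π) × [bracket] = (934/π) × 0.754311 = 224.3 W/m².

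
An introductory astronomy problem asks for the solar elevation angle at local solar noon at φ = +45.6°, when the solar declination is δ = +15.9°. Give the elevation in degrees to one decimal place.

At local noon the hour angle is zero, so the zenith angle equals |φ − δ| = |+45.6° − (+15.900°)| = 29.700°.
Elevation = 90° − 29.700° = 60.3°.

60.3°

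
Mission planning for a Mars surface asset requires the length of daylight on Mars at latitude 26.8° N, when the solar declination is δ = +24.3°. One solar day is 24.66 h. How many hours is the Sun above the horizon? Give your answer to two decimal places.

14.14 h

cos H₀ = −tan φ · tan δ = −tan(+26.8°) × tan(+24.300°) = -0.2281, so H₀ = 1.8009 rad = 103.18°.
Daylight = 2H₀/(2π) × 24.66 h = (1.8009/π) × 24.66 = 14.14 h.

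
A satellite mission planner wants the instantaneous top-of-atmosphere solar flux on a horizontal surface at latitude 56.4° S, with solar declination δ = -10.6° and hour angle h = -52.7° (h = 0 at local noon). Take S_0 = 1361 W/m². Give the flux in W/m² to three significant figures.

657 W/m²

cos θ_z = sin ϕ sin δ + cos ϕ cos δ cos h = 0.153217 + 0.329626 = 0.482843.
Flux = S_0 · cos θ_z = 1361 × 0.482843 = 657.1 W/m².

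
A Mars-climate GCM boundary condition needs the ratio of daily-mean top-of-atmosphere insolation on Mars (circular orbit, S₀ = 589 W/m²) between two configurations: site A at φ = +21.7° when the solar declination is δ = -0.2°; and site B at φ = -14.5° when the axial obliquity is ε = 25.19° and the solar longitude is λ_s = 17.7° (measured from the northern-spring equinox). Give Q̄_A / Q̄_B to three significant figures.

Q̄_A / Q̄_B ≈ 1.02

— Configuration A (φ=+21.7°):
cos H₀ = −tan(+21.7°) tan(-0.200°) = 0.0014, H₀ = 1.5694 rad.
Bracket: H₀ sin φ sin δ + cos φ cos δ sin H₀ = 1.5694×0.36975×-0.00349 + 0.92913×0.99999×1.00000 = -0.002025 + 0.929121 = 0.927096.
Q̄ = (S₀/π) × [bracket] = (589/π) × 0.927096 = 173.82 W/m².
— Configuration B (φ=-14.5°):
Solar declination: sin δ = sin ε · sin λ_s = sin 25.19° × sin 17.7° = 0.12940, so δ = +7.435°.
cos H₀ = −tan(-14.5°) tan(+7.435°) = 0.0337, H₀ = 1.5370 rad.
Bracket: H₀ sin φ sin δ + cos φ cos δ sin H₀ = 1.5370×-0.25038×0.12940 + 0.96815×0.99159×0.99943 = -0.049798 + 0.959461 = 0.909663.
Q̄ = (S₀/π) × [bracket] = (589/π) × 0.909663 = 170.55 W/m².
Ratio Q̄_A / Q̄_B = 173.82 / 170.55 = 1.019.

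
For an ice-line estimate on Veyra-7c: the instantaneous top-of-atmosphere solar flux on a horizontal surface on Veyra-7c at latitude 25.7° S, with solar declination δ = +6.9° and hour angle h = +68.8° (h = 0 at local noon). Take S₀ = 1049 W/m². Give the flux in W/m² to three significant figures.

285 W/m²

cos θ_z = sin φ sin δ + cos φ cos δ cos h = -0.052098 + 0.323492 = 0.271394.
Flux = S₀ · cos θ_z = 1049 × 0.271394 = 284.7 W/m².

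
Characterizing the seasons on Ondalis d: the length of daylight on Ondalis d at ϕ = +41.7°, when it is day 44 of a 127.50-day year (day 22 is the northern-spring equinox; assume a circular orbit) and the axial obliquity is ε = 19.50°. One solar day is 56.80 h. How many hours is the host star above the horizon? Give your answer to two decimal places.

Solar longitude: L_s = 360° × (44 − 22)/127.50 = 62.118°.
sin δ = sin 19.50° × sin 62.118° = 0.29506, so δ = +17.161°.
cos h₀ = −tan ϕ · tan δ = −tan(+41.7°) × tan(+17.161°) = -0.2751, so h₀ = 1.8495 rad = 105.97°.
Daylight = 2h₀/(2π) × 56.80 h = (1.8495/π) × 56.80 = 33.44 h.

33.44 h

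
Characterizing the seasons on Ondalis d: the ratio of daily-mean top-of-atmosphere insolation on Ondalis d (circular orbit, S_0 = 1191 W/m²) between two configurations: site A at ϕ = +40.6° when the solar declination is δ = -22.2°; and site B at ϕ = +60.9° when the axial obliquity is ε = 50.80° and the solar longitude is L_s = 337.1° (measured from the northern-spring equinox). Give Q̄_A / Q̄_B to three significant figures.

Q̄_A / Q̄_B ≈ 2.84

— Configuration A (ϕ=+40.6°):
cos h₀ = −tan(+40.6°) tan(-22.200°) = 0.3498, h₀ = 1.2135 rad.
Bracket: h₀ sin ϕ sin δ + cos ϕ cos δ sin h₀ = 1.2135×0.65077×-0.37784 + 0.75927×0.92587×0.93683 = -0.298384 + 0.658578 = 0.360194.
Q̄ = (S_0/π) × [bracket] = (1191/π) × 0.360194 = 136.55 W/m².
— Configuration B (ϕ=+60.9°):
Solar declination: sin δ = sin ε · sin L_s = sin 50.80° × sin 337.1° = -0.30155, so δ = -17.551°.
cos h₀ = −tan(+60.9°) tan(-17.551°) = 0.5682, h₀ = 0.9664 rad.
Bracket: h₀ sin ϕ sin δ + cos ϕ cos δ sin h₀ = 0.9664×0.87377×-0.30155 + 0.48634×0.95345×0.82287 = -0.254632 + 0.381566 = 0.126934.
Q̄ = (S_0/π) × [bracket] = (1191/π) × 0.126934 = 48.122 W/m².
Ratio Q̄_A / Q̄_B = 136.55 / 48.122 = 2.838.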